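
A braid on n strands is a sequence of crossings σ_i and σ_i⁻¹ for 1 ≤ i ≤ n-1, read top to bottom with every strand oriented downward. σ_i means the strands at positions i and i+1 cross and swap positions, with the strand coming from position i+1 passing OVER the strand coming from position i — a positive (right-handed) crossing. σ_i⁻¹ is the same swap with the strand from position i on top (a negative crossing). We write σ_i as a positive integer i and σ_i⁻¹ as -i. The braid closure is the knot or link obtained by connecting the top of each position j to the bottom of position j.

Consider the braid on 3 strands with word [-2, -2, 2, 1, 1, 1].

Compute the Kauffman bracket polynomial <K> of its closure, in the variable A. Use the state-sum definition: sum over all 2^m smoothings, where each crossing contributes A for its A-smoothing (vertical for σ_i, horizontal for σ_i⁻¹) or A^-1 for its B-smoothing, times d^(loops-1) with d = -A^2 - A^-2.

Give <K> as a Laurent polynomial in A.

A^2 + A^-6 - A^-10

Derivation:
First cancel adjacent σ_i σ_i⁻¹ pairs (Reidemeister II — same braid, same closure): s2^-1 s2^-1 s2 s1 s1 s1 → s2^-1 s1 s1 s1.
Braid: s2^-1 s1 s1 s1 on 3 strands, 4 crossings.
Writhe w = (#positive) - (#negative) = 3 - 1 = 2.
Computing the Kauffman bracket via state sum. There are 2^4 = 16 states.
Each crossing splits two ways (0=vertical, 1=horizontal). The state's weight is A^(#A-smoothings - #B-smoothings) * d^(loops - 1).
  state 0000: A-exp=+2, loops=3, term = A^2 * d^2
  state 0001: A-exp=+0, loops=2, term = A^0 * d^1
  state 0010: A-exp=+0, loops=2, term = A^0 * d^1
  state 0011: A-exp=-2, loops=3, term = A^-2 * d^2
  state 0100: A-exp=+0, loops=2, term = A^0 * d^1
  state 0101: A-exp=-2, loops=3, term = A^-2 * d^2
  state 0110: A-exp=-2, loops=3, term = A^-2 * d^2
  state 0111: A-exp=-4, loops=4, term = A^-4 * d^3
  state 1000: A-exp=+4, loops=2, term = A^4 * d^1
  state 1001: A-exp=+2, loops=1, term = A^2 * d^0
  state 1010: A-exp=+2, loops=1, term = A^2 * d^0
  state 1011: A-exp=+0, loops=2, term = A^0 * d^1
  state 1100: A-exp=+2, loops=1, term = A^2 * d^0
  state 1101: A-exp=+0, loops=2, term = A^0 * d^1
  state 1110: A-exp=+0, loops=2, term = A^0 * d^1
  state 1111: A-exp=-2, loops=3, term = A^-2 * d^2
Collect the terms by A-exponent (count of states per loop number):
Powers of d = -A^2 - A^-2: d^2 = A^4 + 2 + A^-4; d^3 = -A^6 - 3*A^2 - 3*A^-2 - A^-6.
  A^4 * (d) = -A^6 - A^2
  A^2 * (3 + d^2) = A^6 + 5*A^2 + A^-2
  A^0 * (6*d) = -6*A^2 - 6*A^-2
  A^-2 * (4*d^2) = 4*A^2 + 8*A^-2 + 4*A^-6
  A^-4 * (d^3) = -A^2 - 3*A^-2 - 3*A^-6 - A^-10
Summing the groups: <K> = A^2 + A^-6 - A^-10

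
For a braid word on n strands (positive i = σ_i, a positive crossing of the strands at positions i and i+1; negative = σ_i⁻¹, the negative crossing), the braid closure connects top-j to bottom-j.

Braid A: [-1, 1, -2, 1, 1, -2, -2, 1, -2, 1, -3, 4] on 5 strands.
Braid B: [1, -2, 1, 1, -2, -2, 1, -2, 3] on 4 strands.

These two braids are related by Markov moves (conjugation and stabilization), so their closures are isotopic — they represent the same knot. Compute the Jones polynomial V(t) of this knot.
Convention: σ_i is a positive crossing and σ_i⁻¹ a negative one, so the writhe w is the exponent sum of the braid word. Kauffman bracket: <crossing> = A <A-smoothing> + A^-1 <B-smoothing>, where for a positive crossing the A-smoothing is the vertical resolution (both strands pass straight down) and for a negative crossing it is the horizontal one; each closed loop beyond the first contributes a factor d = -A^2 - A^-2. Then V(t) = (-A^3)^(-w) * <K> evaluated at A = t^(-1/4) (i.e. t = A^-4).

Markov-equivalent braids have isotopic closures, hence identical knot invariants. Strip the Markov moves from each word to reach a common short braid β, then compute V(t) once on β.
Braid A: s1^-1 s1 s2^-1 s1 s1 s2^-1 s2^-1 s1 s2^-1 s1 s3^-1 s4 on 5 strands reduces by inverse Markov moves (closure unchanged at each step):
  Destabilize: the word has the form β·s4 where s4 occurs only as the final letter (β ∈ B_4); drop it and the last strand → 4 strands.
  Destabilize: the word has the form β·s3^-1 where s3^-1 occurs only as the final letter (β ∈ B_3); drop it and the last strand → 3 strands.
  Deconjugate: the word is γ·β·γ⁻¹ with γ = s1^-1 (prefix) and γ⁻¹ = s1 (suffix); strip both.
Reduced to β = s1 s2^-1 s1 s1 s2^-1 s2^-1 s1 s2^-1 on 3 strands, 8 crossings.
Braid B: s1 s2^-1 s1 s1 s2^-1 s2^-1 s1 s2^-1 s3 on 4 strands reduces by inverse Markov moves (closure unchanged at each step):
  Destabilize: the word has the form β·s3 where s3 occurs only as the final letter (β ∈ B_3); drop it and the last strand → 3 strands.
Reduced to β = s1 s2^-1 s1 s1 s2^-1 s2^-1 s1 s2^-1 on 3 strands, 8 crossings.
Both give the same β = s1 s2^-1 s1 s1 s2^-1 s2^-1 s1 s2^-1 on 3 strands, so one state sum suffices:
Braid: s1 s2^-1 s1 s1 s2^-1 s2^-1 s1 s2^-1 on 3 strands, 8 crossings.
Writhe w = (#positive) - (#negative) = 4 - 4 = 0.
Enumerate smoothing states for the bracket polynomial. There are 2^8 = 256 states.
Smooth each crossing (0=||, 1=⌣⌢); contribution A^(Σ sign_k(1-2s_k)) * d^(L-1).
Tabulate the states by total A-exponent and number of loops L (A-exp: L × count):
  A^8: L=5 ×1
  A^6: L=4 ×8
  A^4: L=3 ×27, L=5 ×1
  A^2: L=2 ×47, L=4 ×9
  A^0: L=1 ×37, L=3 ×32, L=5 ×1
  A^-2: L=2 ×47, L=4 ×9
  A^-4: L=3 ×27, L=5 ×1
  A^-6: L=4 ×8
  A^-8: L=5 ×1
Each group contributes A^e * Σ count * d^(L-1):
Powers of d = -A^2 - A^-2: d^2 = A^4 + 2 + A^-4; d^3 = -A^6 - 3*A^2 - 3*A^-2 - A^-6; d^4 = A^8 + 4*A^4 + 6 + 4*A^-4 + A^-8.
  A^8 * (d^4) = A^16 + 4*A^12 + 6*A^8 + 4*A^4 + 1
  A^6 * (8*d^3) = -8*A^12 - 24*A^8 - 24*A^4 - 8
  A^4 * (27*d^2 + d^4) = A^12 + 31*A^8 + 60*A^4 + 31 + A^-4
  A^2 * (47*d + 9*d^3) = -9*A^8 - 74*A^4 - 74 - 9*A^-4
  A^0 * (37 + 32*d^2 + d^4) = A^8 + 36*A^4 + 107 + 36*A^-4 + A^-8
  A^-2 * (47*d + 9*d^3) = -9*A^4 - 74 - 74*A^-4 - 9*A^-8
  A^-4 * (27*d^2 + d^4) = A^4 + 31 + 60*A^-4 + 31*A^-8 + A^-12
  A^-6 * (8*d^3) = -8 - 24*A^-4 - 24*A^-8 - 8*A^-12
  A^-8 * (d^4) = 1 + 4*A^-4 + 6*A^-8 + 4*A^-12 + A^-16
Summing the groups: <K> = A^16 - 3*A^12 + 5*A^8 - 6*A^4 + 7 - 6*A^-4 + 5*A^-8 - 3*A^-12 + A^-16
Normalise by the writhe: (-A^3)^(-w) = (-A^3)^(0) = 1, so f(A) = 1 * <K> = A^16 - 3*A^12 + 5*A^8 - 6*A^4 + 7 - 6*A^-4 + 5*A^-8 - 3*A^-12 + A^-16.
Substitute A = t^(-1/4), i.e. A^e → t^(-e/4): V(t) = t^4 - 3*t^3 + 5*t^2 - 6*t + 7 - 6*t^-1 + 5*t^-2 - 3*t^-3 + t^-4

Answer: t^4 - 3*t^3 + 5*t^2 - 6*t + 7 - 6*t^-1 + 5*t^-2 - 3*t^-3 + t^-4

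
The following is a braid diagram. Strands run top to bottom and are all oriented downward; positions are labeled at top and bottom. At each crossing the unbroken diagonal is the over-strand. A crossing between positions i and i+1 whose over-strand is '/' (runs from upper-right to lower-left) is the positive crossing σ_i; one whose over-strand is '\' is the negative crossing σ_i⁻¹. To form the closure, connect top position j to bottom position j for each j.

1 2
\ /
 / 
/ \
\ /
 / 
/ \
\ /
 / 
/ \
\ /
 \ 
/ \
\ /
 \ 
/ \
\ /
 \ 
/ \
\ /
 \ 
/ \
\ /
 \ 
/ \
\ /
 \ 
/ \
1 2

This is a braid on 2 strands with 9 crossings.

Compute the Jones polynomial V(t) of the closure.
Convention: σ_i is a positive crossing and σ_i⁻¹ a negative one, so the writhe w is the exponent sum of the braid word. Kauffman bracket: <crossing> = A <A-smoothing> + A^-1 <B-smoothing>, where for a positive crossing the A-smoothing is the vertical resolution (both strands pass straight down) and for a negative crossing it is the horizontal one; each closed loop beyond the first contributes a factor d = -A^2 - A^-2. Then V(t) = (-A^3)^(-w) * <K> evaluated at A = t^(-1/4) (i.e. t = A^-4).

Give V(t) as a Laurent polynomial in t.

t^-1 + t^-3 - t^-4

Derivation:
Reading the diagram top to bottom ('/'-over between positions i,i+1 = s_i, '\'-over = s_i^-1): braid word = s1 s1 s1 s1^-1 s1^-1 s1^-1 s1^-1 s1^-1 s1^-1.
The presented braid s1 s1 s1 s1^-1 s1^-1 s1^-1 s1^-1 s1^-1 s1^-1 on 2 strands reduces by inverse Markov moves (closure unchanged at each step):
  Deconjugate: the word is γ·β·γ⁻¹ with γ = s1 (prefix) and γ⁻¹ = s1^-1 (suffix); strip both.
  Deconjugate: the word is γ·β·γ⁻¹ with γ = s1 s1 (prefix) and γ⁻¹ = s1^-1 s1^-1 (suffix); strip both.
Reduced to β = s1^-1 s1^-1 s1^-1 on 2 strands, 3 crossings.
Compute on β:
Braid: s1^-1 s1^-1 s1^-1 on 2 strands, 3 crossings.
Writhe w = (#positive) - (#negative) = 0 - 3 = -3.
Computing the Kauffman bracket via state sum. There are 2^3 = 8 states.
Each crossing splits two ways (0=vertical, 1=horizontal). The state's weight is A^(#A-smoothings - #B-smoothings) * d^(loops - 1).
  state 000: A-exp=-3, loops=2, term = A^-3 * d^1
  state 001: A-exp=-1, loops=1, term = A^-1 * d^0
  state 010: A-exp=-1, loops=1, term = A^-1 * d^0
  state 011: A-exp=+1, loops=2, term = A^1 * d^1
  state 100: A-exp=-1, loops=1, term = A^-1 * d^0
  state 101: A-exp=+1, loops=2, term = A^1 * d^1
  state 110: A-exp=+1, loops=2, term = A^1 * d^1
  state 111: A-exp=+3, loops=3, term = A^3 * d^2
Collect the terms by A-exponent (count of states per loop number):
Powers of d = -A^2 - A^-2: d^2 = A^4 + 2 + A^-4.
  A^3 * (d^2) = A^7 + 2*A^3 + A^-1
  A^1 * (3*d) = -3*A^3 - 3*A^-1
  A^-1 * (3) = 3*A^-1
  A^-3 * (d) = -A^-1 - A^-5
Summing the groups: <K> = A^7 - A^3 - A^-5
Normalise by the writhe: (-A^3)^(-w) = (-A^3)^(3) = -A^9, so f(A) = -A^9 * <K> = -A^16 + A^12 + A^4.
Substitute A = t^(-1/4), i.e. A^e → t^(-e/4): V(t) = t^-1 + t^-3 - t^-4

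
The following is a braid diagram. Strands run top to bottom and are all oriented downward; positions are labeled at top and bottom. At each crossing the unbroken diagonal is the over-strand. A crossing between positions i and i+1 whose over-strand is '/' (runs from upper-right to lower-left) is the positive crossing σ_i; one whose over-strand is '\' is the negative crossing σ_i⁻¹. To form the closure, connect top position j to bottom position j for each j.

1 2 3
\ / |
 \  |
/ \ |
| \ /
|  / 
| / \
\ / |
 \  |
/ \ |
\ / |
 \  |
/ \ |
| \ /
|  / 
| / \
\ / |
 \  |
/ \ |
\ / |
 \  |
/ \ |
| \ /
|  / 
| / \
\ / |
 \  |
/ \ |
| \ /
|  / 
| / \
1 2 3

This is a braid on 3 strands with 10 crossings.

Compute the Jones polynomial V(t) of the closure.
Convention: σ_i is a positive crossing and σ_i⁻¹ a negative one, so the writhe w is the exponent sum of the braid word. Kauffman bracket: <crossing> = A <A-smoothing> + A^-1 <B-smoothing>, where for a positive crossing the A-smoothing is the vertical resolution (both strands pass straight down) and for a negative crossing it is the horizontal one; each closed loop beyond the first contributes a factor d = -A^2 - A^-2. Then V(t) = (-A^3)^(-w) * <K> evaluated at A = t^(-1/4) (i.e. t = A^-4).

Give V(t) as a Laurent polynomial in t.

Reading the diagram top to bottom ('/'-over between positions i,i+1 = s_i, '\'-over = s_i^-1): braid word = s1^-1 s2 s1^-1 s1^-1 s2 s1^-1 s1^-1 s2 s1^-1 s2.
Braid: s1^-1 s2 s1^-1 s1^-1 s2 s1^-1 s1^-1 s2 s1^-1 s2 on 3 strands, 10 crossings.
Writhe w = (#positive) - (#negative) = 4 - 6 = -2.
Enumerate smoothing states for the bracket polynomial. There are 2^10 = 1024 states.
Smooth each crossing (0=||, 1=⌣⌢); contribution A^(Σ sign_k(1-2s_k)) * d^(L-1).
Tabulate the states by total A-exponent and number of loops L (A-exp: L × count):
  A^10: L=7 ×1
  A^8: L=6 ×10
  A^6: L=5 ×45
  A^4: L=4 ×118, L=6 ×2
  A^2: L=3 ×193, L=5 ×17
  A^0: L=2 ×192, L=4 ×59, L=6 ×1
  A^-2: L=1 ×95, L=3 ×108, L=5 ×7
  A^-4: L=2 ×95, L=4 ×25
  A^-6: L=3 ×43, L=5 ×2
  A^-8: L=4 ×10
  A^-10: L=5 ×1
Each group contributes A^e * Σ count * d^(L-1):
Powers of d = -A^2 - A^-2: d^2 = A^4 + 2 + A^-4; d^3 = -A^6 - 3*A^2 - 3*A^-2 - A^-6; d^4 = A^8 + 4*A^4 + 6 + 4*A^-4 + A^-8; d^5 = -A^10 - 5*A^6 - 10*A^2 - 10*A^-2 - 5*A^-6 - A^-10; d^6 = A^12 + 6*A^8 + 15*A^4 + 20 + 15*A^-4 + 6*A^-8 + A^-12.
  A^10 * (d^6) = A^22 + 6*A^18 + 15*A^14 + 20*A^10 + 15*A^6 + 6*A^2 + A^-2
  A^8 * (10*d^5) = -10*A^18 - 50*A^14 - 100*A^10 - 100*A^6 - 50*A^2 - 10*A^-2
  A^6 * (45*d^4) = 45*A^14 + 180*A^10 + 270*A^6 + 180*A^2 + 45*A^-2
  A^4 * (118*d^3 + 2*d^5) = -2*A^14 - 128*A^10 - 374*A^6 - 374*A^2 - 128*A^-2 - 2*A^-6
  A^2 * (193*d^2 + 17*d^4) = 17*A^10 + 261*A^6 + 488*A^2 + 261*A^-2 + 17*A^-6
  A^0 * (192*d + 59*d^3 + d^5) = -A^10 - 64*A^6 - 379*A^2 - 379*A^-2 - 64*A^-6 - A^-10
  A^-2 * (95 + 108*d^2 + 7*d^4) = 7*A^6 + 136*A^2 + 353*A^-2 + 136*A^-6 + 7*A^-10
  A^-4 * (95*d + 25*d^3) = -25*A^2 - 170*A^-2 - 170*A^-6 - 25*A^-10
  A^-6 * (43*d^2 + 2*d^4) = 2*A^2 + 51*A^-2 + 98*A^-6 + 51*A^-10 + 2*A^-14
  A^-8 * (10*d^3) = -10*A^-2 - 30*A^-6 - 30*A^-10 - 10*A^-14
  A^-10 * (d^4) = A^-2 + 4*A^-6 + 6*A^-10 + 4*A^-14 + A^-18
Summing the groups: <K> = A^22 - 4*A^18 + 8*A^14 - 12*A^10 + 15*A^6 - 16*A^2 + 15*A^-2 - 11*A^-6 + 8*A^-10 - 4*A^-14 + A^-18
Normalise by the writhe: (-A^3)^(-w) = (-A^3)^(2) = A^6, so f(A) = A^6 * <K> = A^28 - 4*A^24 + 8*A^20 - 12*A^16 + 15*A^12 - 16*A^8 + 15*A^4 - 11 + 8*A^-4 - 4*A^-8 + A^-12.
Substitute A = t^(-1/4), i.e. A^e → t^(-e/4): V(t) = t^3 - 4*t^2 + 8*t - 11 + 15*t^-1 - 16*t^-2 + 15*t^-3 - 12*t^-4 + 8*t^-5 - 4*t^-6 + t^-7

Answer: t^3 - 4*t^2 + 8*t - 11 + 15*t^-1 - 16*t^-2 + 15*t^-3 - 12*t^-4 + 8*t^-5 - 4*t^-6 + t^-7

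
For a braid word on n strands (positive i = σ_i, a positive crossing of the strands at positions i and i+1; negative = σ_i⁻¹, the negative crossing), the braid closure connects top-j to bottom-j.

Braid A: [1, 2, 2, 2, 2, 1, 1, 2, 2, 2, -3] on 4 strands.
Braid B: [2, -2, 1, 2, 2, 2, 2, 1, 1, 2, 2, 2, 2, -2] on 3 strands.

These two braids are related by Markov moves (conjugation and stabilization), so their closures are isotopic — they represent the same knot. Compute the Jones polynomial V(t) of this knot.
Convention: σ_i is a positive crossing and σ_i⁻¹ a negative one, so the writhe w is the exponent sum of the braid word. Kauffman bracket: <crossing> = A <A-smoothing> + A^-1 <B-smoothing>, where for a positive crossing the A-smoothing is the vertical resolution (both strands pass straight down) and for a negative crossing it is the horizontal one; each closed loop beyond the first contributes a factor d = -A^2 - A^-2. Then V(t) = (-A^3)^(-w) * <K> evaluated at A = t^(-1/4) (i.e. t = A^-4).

-t^12 + t^11 - t^10 + t^9 - t^8 + t^6 + t^4

Derivation:
Markov-equivalent braids have isotopic closures, hence identical knot invariants. Strip the Markov moves from each word to reach a common short braid β, then compute V(t) once on β.
Braid A: s1 s2 s2 s2 s2 s1 s1 s2 s2 s2 s3^-1 on 4 strands reduces by inverse Markov moves (closure unchanged at each step):
  Destabilize: the word has the form β·s3^-1 where s3^-1 occurs only as the final letter (β ∈ B_3); drop it and the last strand → 3 strands.
Reduced to β = s1 s2 s2 s2 s2 s1 s1 s2 s2 s2 on 3 strands, 10 crossings.
Braid B: s2 s2^-1 s1 s2 s2 s2 s2 s1 s1 s2 s2 s2 s2 s2^-1 on 3 strands reduces by inverse Markov moves (closure unchanged at each step):
  Deconjugate: the word is γ·β·γ⁻¹ with γ = s2 s2^-1 (prefix) and γ⁻¹ = s2 s2^-1 (suffix); strip both.
Reduced to β = s1 s2 s2 s2 s2 s1 s1 s2 s2 s2 on 3 strands, 10 crossings.
Both give the same β = s1 s2 s2 s2 s2 s1 s1 s2 s2 s2 on 3 strands, so one state sum suffices:
Braid: s1 s2 s2 s2 s2 s1 s1 s2 s2 s2 on 3 strands, 10 crossings.
Writhe w = (#positive) - (#negative) = 10 - 0 = 10.
Computing the Kauffman bracket via state sum. There are 2^10 = 1024 states.
Smooth each crossing (0=||, 1=⌣⌢); contribution A^(Σ sign_k(1-2s_k)) * d^(L-1).
Tabulate the states by total A-exponent and number of loops L (A-exp: L × count):
  A^10: L=3 ×1
  A^8: L=2 ×10
  A^6: L=1 ×21, L=3 ×24
  A^4: L=2 ×84, L=4 ×36
  A^2: L=1 ×24, L=3 ×151, L=5 ×35
  A^0: L=2 ×72, L=4 ×159, L=6 ×21
  A^-2: L=3 ×98, L=5 ×105, L=7 ×7
  A^-4: L=4 ×76, L=6 ×43, L=8 ×1
  A^-6: L=5 ×35, L=7 ×10
  A^-8: L=6 ×9, L=8 ×1
  A^-10: L=7 ×1
Each group contributes A^e * Σ count * d^(L-1):
Powers of d = -A^2 - A^-2: d^2 = A^4 + 2 + A^-4; d^3 = -A^6 - 3*A^2 - 3*A^-2 - A^-6; d^4 = A^8 + 4*A^4 + 6 + 4*A^-4 + A^-8; d^5 = -A^10 - 5*A^6 - 10*A^2 - 10*A^-2 - 5*A^-6 - A^-10; d^6 = A^12 + 6*A^8 + 15*A^4 + 20 + 15*A^-4 + 6*A^-8 + A^-12; d^7 = -A^14 - 7*A^10 - 21*A^6 - 35*A^2 - 35*A^-2 - 21*A^-6 - 7*A^-10 - A^-14.
  A^10 * (d^2) = A^14 + 2*A^10 + A^6
  A^8 * (10*d) = -10*A^10 - 10*A^6
  A^6 * (21 + 24*d^2) = 24*A^10 + 69*A^6 + 24*A^2
  A^4 * (84*d + 36*d^3) = -36*A^10 - 192*A^6 - 192*A^2 - 36*A^-2
  A^2 * (24 + 151*d^2 + 35*d^4) = 35*A^10 + 291*A^6 + 536*A^2 + 291*A^-2 + 35*A^-6
  A^0 * (72*d + 159*d^3 + 21*d^5) = -21*A^10 - 264*A^6 - 759*A^2 - 759*A^-2 - 264*A^-6 - 21*A^-10
  A^-2 * (98*d^2 + 105*d^4 + 7*d^6) = 7*A^10 + 147*A^6 + 623*A^2 + 966*A^-2 + 623*A^-6 + 147*A^-10 + 7*A^-14
  A^-4 * (76*d^3 + 43*d^5 + d^7) = -A^10 - 50*A^6 - 312*A^2 - 693*A^-2 - 693*A^-6 - 312*A^-10 - 50*A^-14 - A^-18
  A^-6 * (35*d^4 + 10*d^6) = 10*A^6 + 95*A^2 + 290*A^-2 + 410*A^-6 + 290*A^-10 + 95*A^-14 + 10*A^-18
  A^-8 * (9*d^5 + d^7) = -A^6 - 16*A^2 - 66*A^-2 - 125*A^-6 - 125*A^-10 - 66*A^-14 - 16*A^-18 - A^-22
  A^-10 * (d^6) = A^2 + 6*A^-2 + 15*A^-6 + 20*A^-10 + 15*A^-14 + 6*A^-18 + A^-22
Summing the groups: <K> = A^14 + A^6 - A^-2 + A^-6 - A^-10 + A^-14 - A^-18
Normalise by the writhe: (-A^3)^(-w) = (-A^3)^(-10) = A^-30, so f(A) = A^-30 * <K> = A^-16 + A^-24 - A^-32 + A^-36 - A^-40 + A^-44 - A^-48.
Substitute A = t^(-1/4), i.e. A^e → t^(-e/4): V(t) = -t^12 + t^11 - t^10 + t^9 - t^8 + t^6 + t^4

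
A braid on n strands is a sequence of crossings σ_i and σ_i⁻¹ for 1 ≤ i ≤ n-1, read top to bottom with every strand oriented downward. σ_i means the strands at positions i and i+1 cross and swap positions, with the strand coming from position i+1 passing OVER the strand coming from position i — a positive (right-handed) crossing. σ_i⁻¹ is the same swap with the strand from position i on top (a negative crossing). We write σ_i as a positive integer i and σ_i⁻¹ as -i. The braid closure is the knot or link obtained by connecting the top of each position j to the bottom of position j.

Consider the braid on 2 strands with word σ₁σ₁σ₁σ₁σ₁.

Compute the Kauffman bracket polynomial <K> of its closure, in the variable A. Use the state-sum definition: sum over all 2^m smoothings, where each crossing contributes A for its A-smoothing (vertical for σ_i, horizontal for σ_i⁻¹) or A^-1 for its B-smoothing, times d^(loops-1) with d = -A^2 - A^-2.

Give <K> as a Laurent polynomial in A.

-A^7 - A^-1 + A^-5 - A^-9 + A^-13

Derivation:
Braid: s1 s1 s1 s1 s1 on 2 strands, 5 crossings.
Writhe w = (#positive) - (#negative) = 5 - 0 = 5.
Computing the Kauffman bracket via state sum. There are 2^5 = 32 states.
Each crossing splits two ways (0=vertical, 1=horizontal). The state's weight is A^(#A-smoothings - #B-smoothings) * d^(loops - 1).
  state 00000: A-exp=+5, loops=2, term = A^5 * d^1
  state 00001: A-exp=+3, loops=1, term = A^3 * d^0
  state 00010: A-exp=+3, loops=1, term = A^3 * d^0
  state 00011: A-exp=+1, loops=2, term = A^1 * d^1
  state 00100: A-exp=+3, loops=1, term = A^3 * d^0
  state 00101: A-exp=+1, loops=2, term = A^1 * d^1
  state 00110: A-exp=+1, loops=2, term = A^1 * d^1
  state 00111: A-exp=-1, loops=3, term = A^-1 * d^2
  state 01000: A-exp=+3, loops=1, term = A^3 * d^0
  state 01001: A-exp=+1, loops=2, term = A^1 * d^1
  state 01010: A-exp=+1, loops=2, term = A^1 * d^1
  state 01011: A-exp=-1, loops=3, term = A^-1 * d^2
  state 01100: A-exp=+1, loops=2, term = A^1 * d^1
  state 01101: A-exp=-1, loops=3, term = A^-1 * d^2
  state 01110: A-exp=-1, loops=3, term = A^-1 * d^2
  state 01111: A-exp=-3, loops=4, term = A^-3 * d^3
  state 10000: A-exp=+3, loops=1, term = A^3 * d^0
  state 10001: A-exp=+1, loops=2, term = A^1 * d^1
  state 10010: A-exp=+1, loops=2, term = A^1 * d^1
  state 10011: A-exp=-1, loops=3, term = A^-1 * d^2
  state 10100: A-exp=+1, loops=2, term = A^1 * d^1
  state 10101: A-exp=-1, loops=3, term = A^-1 * d^2
  state 10110: A-exp=-1, loops=3, term = A^-1 * d^2
  state 10111: A-exp=-3, loops=4, term = A^-3 * d^3
  state 11000: A-exp=+1, loops=2, term = A^1 * d^1
  state 11001: A-exp=-1, loops=3, term = A^-1 * d^2
  state 11010: A-exp=-1, loops=3, term = A^-1 * d^2
  state 11011: A-exp=-3, loops=4, term = A^-3 * d^3
  state 11100: A-exp=-1, loops=3, term = A^-1 * d^2
  state 11101: A-exp=-3, loops=4, term = A^-3 * d^3
  state 11110: A-exp=-3, loops=4, term = A^-3 * d^3
  state 11111: A-exp=-5, loops=5, term = A^-5 * d^4
Collect the terms by A-exponent (count of states per loop number):
Powers of d = -A^2 - A^-2: d^2 = A^4 + 2 + A^-4; d^3 = -A^6 - 3*A^2 - 3*A^-2 - A^-6; d^4 = A^8 + 4*A^4 + 6 + 4*A^-4 + A^-8.
  A^5 * (d) = -A^7 - A^3
  A^3 * (5) = 5*A^3
  A^1 * (10*d) = -10*A^3 - 10*A^-1
  A^-1 * (10*d^2) = 10*A^3 + 20*A^-1 + 10*A^-5
  A^-3 * (5*d^3) = -5*A^3 - 15*A^-1 - 15*A^-5 - 5*A^-9
  A^-5 * (d^4) = A^3 + 4*A^-1 + 6*A^-5 + 4*A^-9 + A^-13
Summing the groups: <K> = -A^7 - A^-1 + A^-5 - A^-9 + A^-13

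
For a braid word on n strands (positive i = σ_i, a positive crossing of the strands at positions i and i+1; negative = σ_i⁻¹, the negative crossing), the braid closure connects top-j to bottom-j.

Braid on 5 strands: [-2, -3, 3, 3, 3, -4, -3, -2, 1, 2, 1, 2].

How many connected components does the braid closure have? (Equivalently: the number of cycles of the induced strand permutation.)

1

Derivation:
Track the strand permutation on 5 strands, starting from identity.
  step 1: s2^-1 swaps positions 2,3 -> [1 3 2 4 5]
  step 2: s3^-1 swaps positions 3,4 -> [1 3 4 2 5]
  step 3: s3 swaps positions 3,4 -> [1 3 2 4 5]
  step 4: s3 swaps positions 3,4 -> [1 3 4 2 5]
  step 5: s3 swaps positions 3,4 -> [1 3 2 4 5]
  step 6: s4^-1 swaps positions 4,5 -> [1 3 2 5 4]
  step 7: s3^-1 swaps positions 3,4 -> [1 3 5 2 4]
  step 8: s2^-1 swaps positions 2,3 -> [1 5 3 2 4]
  step 9: s1 swaps positions 1,2 -> [5 1 3 2 4]
  step 10: s2 swaps positions 2,3 -> [5 3 1 2 4]
  step 11: s1 swaps positions 1,2 -> [3 5 1 2 4]
  step 12: s2 swaps positions 2,3 -> [3 1 5 2 4]
Final permutation (position -> original strand): [3 1 5 2 4]
Closure components = cycle count of this permutation = 1.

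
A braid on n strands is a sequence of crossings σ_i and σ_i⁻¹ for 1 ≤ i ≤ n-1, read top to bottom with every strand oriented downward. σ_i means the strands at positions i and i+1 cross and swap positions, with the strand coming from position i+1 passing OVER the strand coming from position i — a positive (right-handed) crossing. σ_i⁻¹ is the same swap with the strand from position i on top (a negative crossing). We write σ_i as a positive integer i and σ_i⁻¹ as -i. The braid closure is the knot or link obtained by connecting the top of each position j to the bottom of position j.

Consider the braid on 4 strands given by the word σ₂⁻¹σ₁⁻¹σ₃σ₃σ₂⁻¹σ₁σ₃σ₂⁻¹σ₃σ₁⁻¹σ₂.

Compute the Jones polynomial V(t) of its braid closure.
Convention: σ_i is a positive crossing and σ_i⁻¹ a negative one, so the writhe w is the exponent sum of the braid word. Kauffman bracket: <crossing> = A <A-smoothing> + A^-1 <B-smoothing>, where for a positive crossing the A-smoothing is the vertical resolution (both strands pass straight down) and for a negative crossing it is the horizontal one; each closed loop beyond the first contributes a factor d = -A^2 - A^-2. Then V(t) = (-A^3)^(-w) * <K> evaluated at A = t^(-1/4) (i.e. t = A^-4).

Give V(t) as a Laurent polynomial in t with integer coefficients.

The presented braid s2^-1 s1^-1 s3 s3 s2^-1 s1 s3 s2^-1 s3 s1^-1 s2 on 4 strands reduces by inverse Markov moves (closure unchanged at each step):
  Deconjugate: the word is γ·β·γ⁻¹ with γ = s2^-1 (prefix) and γ⁻¹ = s2 (suffix); strip both.
Reduced to β = s1^-1 s3 s3 s2^-1 s1 s3 s2^-1 s3 s1^-1 on 4 strands, 9 crossings.
Compute on β:
Braid: s1^-1 s3 s3 s2^-1 s1 s3 s2^-1 s3 s1^-1 on 4 strands, 9 crossings.
Writhe w = (#positive) - (#negative) = 5 - 4 = 1.
Enumerate smoothing states for the bracket polynomial. There are 2^9 = 512 states.
Each crossing splits two ways (0=vertical, 1=horizontal). The state's weight is A^(#A-smoothings - #B-smoothings) * d^(loops - 1).
Tabulate the states by total A-exponent and number of loops L (A-exp: L × count):
  A^9: L=4 ×1
  A^7: L=3 ×9
  A^5: L=2 ×29, L=4 ×7
  A^3: L=1 ×30, L=3 ×52, L=5 ×2
  A^1: L=2 ×83, L=4 ×43
  A^-1: L=1 ×11, L=3 ×93, L=5 ×22
  A^-3: L=2 ×19, L=4 ×58, L=6 ×7
  A^-5: L=3 ×15, L=5 ×20, L=7 ×1
  A^-7: L=4 ×6, L=6 ×3
  A^-9: L=5 ×1
Each group contributes A^e * Σ count * d^(L-1):
Powers of d = -A^2 - A^-2: d^2 = A^4 + 2 + A^-4; d^3 = -A^6 - 3*A^2 - 3*A^-2 - A^-6; d^4 = A^8 + 4*A^4 + 6 + 4*A^-4 + A^-8; d^5 = -A^10 - 5*A^6 - 10*A^2 - 10*A^-2 - 5*A^-6 - A^-10; d^6 = A^12 + 6*A^8 + 15*A^4 + 20 + 15*A^-4 + 6*A^-8 + A^-12.
  A^9 * (d^3) = -A^15 - 3*A^11 - 3*A^7 - A^3
  A^7 * (9*d^2) = 9*A^11 + 18*A^7 + 9*A^3
  A^5 * (29*d + 7*d^3) = -7*A^11 - 50*A^7 - 50*A^3 - 7*A^-1
  A^3 * (30 + 52*d^2 + 2*d^4) = 2*A^11 + 60*A^7 + 146*A^3 + 60*A^-1 + 2*A^-5
  A^1 * (83*d + 43*d^3) = -43*A^7 - 212*A^3 - 212*A^-1 - 43*A^-5
  A^-1 * (11 + 93*d^2 + 22*d^4) = 22*A^7 + 181*A^3 + 329*A^-1 + 181*A^-5 + 22*A^-9
  A^-3 * (19*d + 58*d^3 + 7*d^5) = -7*A^7 - 93*A^3 - 263*A^-1 - 263*A^-5 - 93*A^-9 - 7*A^-13
  A^-5 * (15*d^2 + 20*d^4 + d^6) = A^7 + 26*A^3 + 110*A^-1 + 170*A^-5 + 110*A^-9 + 26*A^-13 + A^-17
  A^-7 * (6*d^3 + 3*d^5) = -3*A^3 - 21*A^-1 - 48*A^-5 - 48*A^-9 - 21*A^-13 - 3*A^-17
  A^-9 * (d^4) = A^-1 + 4*A^-5 + 6*A^-9 + 4*A^-13 + A^-17
Summing the groups: <K> = -A^15 + A^11 - 2*A^7 + 3*A^3 - 3*A^-1 + 3*A^-5 - 3*A^-9 + 2*A^-13 - A^-17
Normalise by the writhe: (-A^3)^(-w) = (-A^3)^(-1) = -A^-3, so f(A) = -A^-3 * <K> = A^12 - A^8 + 2*A^4 - 3 + 3*A^-4 - 3*A^-8 + 3*A^-12 - 2*A^-16 + A^-20.
Substitute A = t^(-1/4), i.e. A^e → t^(-e/4): V(t) = t^5 - 2*t^4 + 3*t^3 - 3*t^2 + 3*t - 3 + 2*t^-1 - t^-2 + t^-3

Answer: t^5 - 2*t^4 + 3*t^3 - 3*t^2 + 3*t - 3 + 2*t^-1 - t^-2 + t^-3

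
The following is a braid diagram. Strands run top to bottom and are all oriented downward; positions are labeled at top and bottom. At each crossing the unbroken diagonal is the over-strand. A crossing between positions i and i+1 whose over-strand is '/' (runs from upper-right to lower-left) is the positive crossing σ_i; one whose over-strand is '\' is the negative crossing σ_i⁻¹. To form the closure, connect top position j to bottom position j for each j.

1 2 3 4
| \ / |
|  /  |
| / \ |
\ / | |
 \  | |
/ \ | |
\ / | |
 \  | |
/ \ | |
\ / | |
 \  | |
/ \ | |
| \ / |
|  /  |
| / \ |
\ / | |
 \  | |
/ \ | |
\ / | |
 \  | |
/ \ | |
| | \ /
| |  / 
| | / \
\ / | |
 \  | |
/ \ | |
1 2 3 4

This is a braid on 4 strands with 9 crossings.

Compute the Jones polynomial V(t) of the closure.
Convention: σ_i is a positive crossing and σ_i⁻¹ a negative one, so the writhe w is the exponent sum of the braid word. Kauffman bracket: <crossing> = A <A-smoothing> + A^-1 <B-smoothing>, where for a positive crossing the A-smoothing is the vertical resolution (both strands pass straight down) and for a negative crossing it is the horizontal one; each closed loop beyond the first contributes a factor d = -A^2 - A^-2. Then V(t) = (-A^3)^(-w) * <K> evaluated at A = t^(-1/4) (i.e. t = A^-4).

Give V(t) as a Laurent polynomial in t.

1 - t^-1 + 3*t^-2 - 3*t^-3 + 3*t^-4 - 4*t^-5 + 3*t^-6 - 2*t^-7 + t^-8

Derivation:
Reading the diagram top to bottom ('/'-over between positions i,i+1 = s_i, '\'-over = s_i^-1): braid word = s2 s1^-1 s1^-1 s1^-1 s2 s1^-1 s1^-1 s3 s1^-1.
Braid: s2 s1^-1 s1^-1 s1^-1 s2 s1^-1 s1^-1 s3 s1^-1 on 4 strands, 9 crossings.
Writhe w = (#positive) - (#negative) = 3 - 6 = -3.
State-sum expansion of <K>. There are 2^9 = 512 states.
Each crossing splits two ways (0=vertical, 1=horizontal). The state's weight is A^(#A-smoothings - #B-smoothings) * d^(loops - 1).
Tabulate the states by total A-exponent and number of loops L (A-exp: L × count):
  A^9: L=8 ×1
  A^7: L=7 ×9
  A^5: L=6 ×36
  A^3: L=5 ×84
  A^1: L=4 ×126
  A^-1: L=3 ×124, L=5 ×2
  A^-3: L=2 ×75, L=4 ×9
  A^-5: L=1 ×21, L=3 ×15
  A^-7: L=2 ×8, L=4 ×1
  A^-9: L=3 ×1
Each group contributes A^e * Σ count * d^(L-1):
Powers of d = -A^2 - A^-2: d^2 = A^4 + 2 + A^-4; d^3 = -A^6 - 3*A^2 - 3*A^-2 - A^-6; d^4 = A^8 + 4*A^4 + 6 + 4*A^-4 + A^-8; d^5 = -A^10 - 5*A^6 - 10*A^2 - 10*A^-2 - 5*A^-6 - A^-10; d^6 = A^12 + 6*A^8 + 15*A^4 + 20 + 15*A^-4 + 6*A^-8 + A^-12; d^7 = -A^14 - 7*A^10 - 21*A^6 - 35*A^2 - 35*A^-2 - 21*A^-6 - 7*A^-10 - A^-14.
  A^9 * (d^7) = -A^23 - 7*A^19 - 21*A^15 - 35*A^11 - 35*A^7 - 21*A^3 - 7*A^-1 - A^-5
  A^7 * (9*d^6) = 9*A^19 + 54*A^15 + 135*A^11 + 180*A^7 + 135*A^3 + 54*A^-1 + 9*A^-5
  A^5 * (36*d^5) = -36*A^15 - 180*A^11 - 360*A^7 - 360*A^3 - 180*A^-1 - 36*A^-5
  A^3 * (84*d^4) = 84*A^11 + 336*A^7 + 504*A^3 + 336*A^-1 + 84*A^-5
  A^1 * (126*d^3) = -126*A^7 - 378*A^3 - 378*A^-1 - 126*A^-5
  A^-1 * (124*d^2 + 2*d^4) = 2*A^7 + 132*A^3 + 260*A^-1 + 132*A^-5 + 2*A^-9
  A^-3 * (75*d + 9*d^3) = -9*A^3 - 102*A^-1 - 102*A^-5 - 9*A^-9
  A^-5 * (21 + 15*d^2) = 15*A^-1 + 51*A^-5 + 15*A^-9
  A^-7 * (8*d + d^3) = -A^-1 - 11*A^-5 - 11*A^-9 - A^-13
  A^-9 * (d^2) = A^-5 + 2*A^-9 + A^-13
Summing the groups: <K> = -A^23 + 2*A^19 - 3*A^15 + 4*A^11 - 3*A^7 + 3*A^3 - 3*A^-1 + A^-5 - A^-9
Normalise by the writhe: (-A^3)^(-w) = (-A^3)^(3) = -A^9, so f(A) = -A^9 * <K> = A^32 - 2*A^28 + 3*A^24 - 4*A^20 + 3*A^16 - 3*A^12 + 3*A^8 - A^4 + 1.
Substitute A = t^(-1/4), i.e. A^e → t^(-e/4): V(t) = 1 - t^-1 + 3*t^-2 - 3*t^-3 + 3*t^-4 - 4*t^-5 + 3*t^-6 - 2*t^-7 + t^-8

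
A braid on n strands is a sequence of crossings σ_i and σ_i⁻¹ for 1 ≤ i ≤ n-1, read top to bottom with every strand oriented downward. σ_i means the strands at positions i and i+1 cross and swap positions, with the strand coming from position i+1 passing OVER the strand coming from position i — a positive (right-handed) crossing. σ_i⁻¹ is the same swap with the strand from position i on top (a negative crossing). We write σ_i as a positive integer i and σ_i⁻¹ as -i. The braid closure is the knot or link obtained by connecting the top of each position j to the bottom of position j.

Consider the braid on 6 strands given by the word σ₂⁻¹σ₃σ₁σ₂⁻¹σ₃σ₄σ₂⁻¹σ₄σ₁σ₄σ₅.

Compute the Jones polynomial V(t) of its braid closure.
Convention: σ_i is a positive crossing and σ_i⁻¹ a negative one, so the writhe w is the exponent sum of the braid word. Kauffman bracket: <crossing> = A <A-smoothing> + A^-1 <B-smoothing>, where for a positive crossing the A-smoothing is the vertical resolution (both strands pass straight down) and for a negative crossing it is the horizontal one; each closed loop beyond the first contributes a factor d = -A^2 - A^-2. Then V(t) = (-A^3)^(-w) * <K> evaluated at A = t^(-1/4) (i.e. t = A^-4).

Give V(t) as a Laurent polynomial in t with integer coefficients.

-t^8 + 3*t^7 - 5*t^6 + 8*t^5 - 10*t^4 + 10*t^3 - 10*t^2 + 8*t - 4 + 3*t^-1 - t^-2

Derivation:
The presented braid s2^-1 s3 s1 s2^-1 s3 s4 s2^-1 s4 s1 s4 s5 on 6 strands reduces by inverse Markov moves (closure unchanged at each step):
  Destabilize: the word has the form β·s5 where s5 occurs only as the final letter (β ∈ B_5); drop it and the last strand → 5 strands.
Reduced to β = s2^-1 s3 s1 s2^-1 s3 s4 s2^-1 s4 s1 s4 on 5 strands, 10 crossings.
Compute on β:
Braid: s2^-1 s3 s1 s2^-1 s3 s4 s2^-1 s4 s1 s4 on 5 strands, 10 crossings.
Writhe w = (#positive) - (#negative) = 7 - 3 = 4.
Computing the Kauffman bracket via state sum. There are 2^10 = 1024 states.
For each crossing: s=0 is the vertical smoothing, s=1 horizontal. Crossing k contributes A^(sign_k * (1 - 2*s_k)); loop factor d = -A^2 - A^-2.
Tabulate the states by total A-exponent and number of loops L (A-exp: L × count):
  A^10: L=6 ×1
  A^8: L=5 ×10
  A^6: L=4 ×42, L=6 ×3
  A^4: L=3 ×95, L=5 ×24, L=7 ×1
  A^2: L=2 ×117, L=4 ×86, L=6 ×7
  A^0: L=1 ×63, L=3 ×157, L=5 ×32
  A^-2: L=2 ×120, L=4 ×87, L=6 ×3
  A^-4: L=3 ×99, L=5 ×21
  A^-6: L=4 ×43, L=6 ×2
  A^-8: L=5 ×10
  A^-10: L=6 ×1
Each group contributes A^e * Σ count * d^(L-1):
Powers of d = -A^2 - A^-2: d^2 = A^4 + 2 + A^-4; d^3 = -A^6 - 3*A^2 - 3*A^-2 - A^-6; d^4 = A^8 + 4*A^4 + 6 + 4*A^-4 + A^-8; d^5 = -A^10 - 5*A^6 - 10*A^2 - 10*A^-2 - 5*A^-6 - A^-10; d^6 = A^12 + 6*A^8 + 15*A^4 + 20 + 15*A^-4 + 6*A^-8 + A^-12.
  A^10 * (d^5) = -A^20 - 5*A^16 - 10*A^12 - 10*A^8 - 5*A^4 - 1
  A^8 * (10*d^4) = 10*A^16 + 40*A^12 + 60*A^8 + 40*A^4 + 10
  A^6 * (42*d^3 + 3*d^5) = -3*A^16 - 57*A^12 - 156*A^8 - 156*A^4 - 57 - 3*A^-4
  A^4 * (95*d^2 + 24*d^4 + d^6) = A^16 + 30*A^12 + 206*A^8 + 354*A^4 + 206 + 30*A^-4 + A^-8
  A^2 * (117*d + 86*d^3 + 7*d^5) = -7*A^12 - 121*A^8 - 445*A^4 - 445 - 121*A^-4 - 7*A^-8
  A^0 * (63 + 157*d^2 + 32*d^4) = 32*A^8 + 285*A^4 + 569 + 285*A^-4 + 32*A^-8
  A^-2 * (120*d + 87*d^3 + 3*d^5) = -3*A^8 - 102*A^4 - 411 - 411*A^-4 - 102*A^-8 - 3*A^-12
  A^-4 * (99*d^2 + 21*d^4) = 21*A^4 + 183 + 324*A^-4 + 183*A^-8 + 21*A^-12
  A^-6 * (43*d^3 + 2*d^5) = -2*A^4 - 53 - 149*A^-4 - 149*A^-8 - 53*A^-12 - 2*A^-16
  A^-8 * (10*d^4) = 10 + 40*A^-4 + 60*A^-8 + 40*A^-12 + 10*A^-16
  A^-10 * (d^5) = -1 - 5*A^-4 - 10*A^-8 - 10*A^-12 - 5*A^-16 - A^-20
Summing the groups: <K> = -A^20 + 3*A^16 - 4*A^12 + 8*A^8 - 10*A^4 + 10 - 10*A^-4 + 8*A^-8 - 5*A^-12 + 3*A^-16 - A^-20
Normalise by the writhe: (-A^3)^(-w) = (-A^3)^(-4) = A^-12, so f(A) = A^-12 * <K> = -A^8 + 3*A^4 - 4 + 8*A^-4 - 10*A^-8 + 10*A^-12 - 10*A^-16 + 8*A^-20 - 5*A^-24 + 3*A^-28 - A^-32.
Substitute A = t^(-1/4), i.e. A^e → t^(-e/4): V(t) = -t^8 + 3*t^7 - 5*t^6 + 8*t^5 - 10*t^4 + 10*t^3 - 10*t^2 + 8*t - 4 + 3*t^-1 - t^-2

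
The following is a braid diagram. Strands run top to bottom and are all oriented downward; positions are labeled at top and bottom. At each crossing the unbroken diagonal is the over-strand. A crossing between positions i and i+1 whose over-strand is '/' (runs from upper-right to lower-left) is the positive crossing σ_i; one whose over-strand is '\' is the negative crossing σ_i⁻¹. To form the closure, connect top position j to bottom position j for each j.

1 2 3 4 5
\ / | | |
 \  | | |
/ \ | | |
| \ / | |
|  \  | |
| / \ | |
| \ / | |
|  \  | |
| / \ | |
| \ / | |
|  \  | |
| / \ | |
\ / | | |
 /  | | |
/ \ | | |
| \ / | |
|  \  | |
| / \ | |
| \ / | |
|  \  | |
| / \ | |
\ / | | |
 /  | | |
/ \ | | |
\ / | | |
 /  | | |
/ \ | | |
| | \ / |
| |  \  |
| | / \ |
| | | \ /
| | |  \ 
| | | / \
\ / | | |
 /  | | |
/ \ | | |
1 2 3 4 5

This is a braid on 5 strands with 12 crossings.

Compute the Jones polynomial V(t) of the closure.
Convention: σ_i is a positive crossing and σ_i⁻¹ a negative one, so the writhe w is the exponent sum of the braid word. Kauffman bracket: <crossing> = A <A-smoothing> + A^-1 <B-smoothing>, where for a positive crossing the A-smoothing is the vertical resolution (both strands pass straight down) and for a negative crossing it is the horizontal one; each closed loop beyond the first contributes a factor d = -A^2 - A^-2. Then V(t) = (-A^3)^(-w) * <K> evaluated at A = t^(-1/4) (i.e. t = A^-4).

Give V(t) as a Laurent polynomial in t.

-t^2 + 2*t - 3 + 5*t^-1 - 4*t^-2 + 5*t^-3 - 4*t^-4 + 2*t^-5 - t^-6

Derivation:
Reading the diagram top to bottom ('/'-over between positions i,i+1 = s_i, '\'-over = s_i^-1): braid word = s1^-1 s2^-1 s2^-1 s2^-1 s1 s2^-1 s2^-1 s1 s1 s3^-1 s4^-1 s1.
The presented braid s1^-1 s2^-1 s2^-1 s2^-1 s1 s2^-1 s2^-1 s1 s1 s3^-1 s4^-1 s1 on 5 strands reduces by inverse Markov moves (closure unchanged at each step):
  Deconjugate: the word is γ·β·γ⁻¹ with γ = s1^-1 (prefix) and γ⁻¹ = s1 (suffix); strip both.
  Destabilize: the word has the form β·s4^-1 where s4^-1 occurs only as the final letter (β ∈ B_4); drop it and the last strand → 4 strands.
  Destabilize: the word has the form β·s3^-1 where s3^-1 occurs only as the final letter (β ∈ B_3); drop it and the last strand → 3 strands.
Reduced to β = s2^-1 s2^-1 s2^-1 s1 s2^-1 s2^-1 s1 s1 on 3 strands, 8 crossings.
Compute on β:
Braid: s2^-1 s2^-1 s2^-1 s1 s2^-1 s2^-1 s1 s1 on 3 strands, 8 crossings.
Writhe w = (#positive) - (#negative) = 3 - 5 = -2.
Computing the Kauffman bracket via state sum. There are 2^8 = 256 states.
Smooth each crossing (0=||, 1=⌣⌢); contribution A^(Σ sign_k(1-2s_k)) * d^(L-1).
Tabulate the states by total A-exponent and number of loops L (A-exp: L × count):
  A^8: L=6 ×1
  A^6: L=5 ×8
  A^4: L=4 ×27, L=6 ×1
  A^2: L=3 ×50, L=5 ×6
  A^0: L=2 ×53, L=4 ×17
  A^-2: L=1 ×27, L=3 ×28, L=5 ×1
  A^-4: L=2 ×24, L=4 ×4
  A^-6: L=3 ×8
  A^-8: L=4 ×1
Each group contributes A^e * Σ count * d^(L-1):
Powers of d = -A^2 - A^-2: d^2 = A^4 + 2 + A^-4; d^3 = -A^6 - 3*A^2 - 3*A^-2 - A^-6; d^4 = A^8 + 4*A^4 + 6 + 4*A^-4 + A^-8; d^5 = -A^10 - 5*A^6 - 10*A^2 - 10*A^-2 - 5*A^-6 - A^-10.
  A^8 * (d^5) = -A^18 - 5*A^14 - 10*A^10 - 10*A^6 - 5*A^2 - A^-2
  A^6 * (8*d^4) = 8*A^14 + 32*A^10 + 48*A^6 + 32*A^2 + 8*A^-2
  A^4 * (27*d^3 + d^5) = -A^14 - 32*A^10 - 91*A^6 - 91*A^2 - 32*A^-2 - A^-6
  A^2 * (50*d^2 + 6*d^4) = 6*A^10 + 74*A^6 + 136*A^2 + 74*A^-2 + 6*A^-6
  A^0 * (53*d + 17*d^3) = -17*A^6 - 104*A^2 - 104*A^-2 - 17*A^-6
  A^-2 * (27 + 28*d^2 + d^4) = A^6 + 32*A^2 + 89*A^-2 + 32*A^-6 + A^-10
  A^-4 * (24*d + 4*d^3) = -4*A^2 - 36*A^-2 - 36*A^-6 - 4*A^-10
  A^-6 * (8*d^2) = 8*A^-2 + 16*A^-6 + 8*A^-10
  A^-8 * (d^3) = -A^-2 - 3*A^-6 - 3*A^-10 - A^-14
Summing the groups: <K> = -A^18 + 2*A^14 - 4*A^10 + 5*A^6 - 4*A^2 + 5*A^-2 - 3*A^-6 + 2*A^-10 - A^-14
Normalise by the writhe: (-A^3)^(-w) = (-A^3)^(2) = A^6, so f(A) = A^6 * <K> = -A^24 + 2*A^20 - 4*A^16 + 5*A^12 - 4*A^8 + 5*A^4 - 3 + 2*A^-4 - A^-8.
Substitute A = t^(-1/4), i.e. A^e → t^(-e/4): V(t) = -t^2 + 2*t - 3 + 5*t^-1 - 4*t^-2 + 5*t^-3 - 4*t^-4 + 2*t^-5 - t^-6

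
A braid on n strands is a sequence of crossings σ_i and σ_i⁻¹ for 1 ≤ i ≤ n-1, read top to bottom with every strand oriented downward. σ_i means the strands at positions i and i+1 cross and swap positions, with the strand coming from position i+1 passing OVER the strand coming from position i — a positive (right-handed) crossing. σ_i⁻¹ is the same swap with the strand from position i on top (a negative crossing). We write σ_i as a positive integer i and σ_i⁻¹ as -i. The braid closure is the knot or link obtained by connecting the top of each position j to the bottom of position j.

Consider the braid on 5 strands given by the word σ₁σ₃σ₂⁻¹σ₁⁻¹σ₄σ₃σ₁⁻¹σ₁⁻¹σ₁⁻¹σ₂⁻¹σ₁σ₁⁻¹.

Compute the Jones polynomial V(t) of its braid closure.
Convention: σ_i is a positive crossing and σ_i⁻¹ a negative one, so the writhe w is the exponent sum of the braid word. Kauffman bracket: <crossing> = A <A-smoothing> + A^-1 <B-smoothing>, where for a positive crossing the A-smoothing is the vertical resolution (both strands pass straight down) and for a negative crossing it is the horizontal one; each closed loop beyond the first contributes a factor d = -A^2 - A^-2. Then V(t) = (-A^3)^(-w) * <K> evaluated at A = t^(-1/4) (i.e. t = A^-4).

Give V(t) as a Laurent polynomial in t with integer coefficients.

t - 1 + 3*t^-1 - 4*t^-2 + 4*t^-3 - 4*t^-4 + 3*t^-5 - 2*t^-6 + t^-7

Derivation:
The presented braid s1 s3 s2^-1 s1^-1 s4 s3 s1^-1 s1^-1 s1^-1 s2^-1 s1 s1^-1 on 5 strands reduces by inverse Markov moves (closure unchanged at each step):
  Deconjugate: the word is γ·β·γ⁻¹ with γ = s1 (prefix) and γ⁻¹ = s1^-1 (suffix); strip both.
Reduced to β = s3 s2^-1 s1^-1 s4 s3 s1^-1 s1^-1 s1^-1 s2^-1 s1 on 5 strands, 10 crossings.
Compute on β:
Braid: s3 s2^-1 s1^-1 s4 s3 s1^-1 s1^-1 s1^-1 s2^-1 s1 on 5 strands, 10 crossings.
Writhe w = (#positive) - (#negative) = 4 - 6 = -2.
Computing the Kauffman bracket via state sum. There are 2^10 = 1024 states.
For each crossing: s=0 is the vertical smoothing, s=1 horizontal. Crossing k contributes A^(sign_k * (1 - 2*s_k)); loop factor d = -A^2 - A^-2.
Tabulate the states by total A-exponent and number of loops L (A-exp: L × count):
  A^10: L=7 ×1
  A^8: L=6 ×10
  A^6: L=5 ×42, L=7 ×3
  A^4: L=4 ×95, L=6 ×24, L=8 ×1
  A^2: L=3 ×124, L=5 ×76, L=7 ×10
  A^0: L=2 ×90, L=4 ×126, L=6 ×35, L=8 ×1
  A^-2: L=1 ×28, L=3 ×116, L=5 ×61, L=7 ×5
  A^-4: L=2 ×50, L=4 ×60, L=6 ×10
  A^-6: L=1 ×5, L=3 ×29, L=5 ×11
  A^-8: L=2 ×4, L=4 ×6
  A^-10: L=3 ×1
Each group contributes A^e * Σ count * d^(L-1):
Powers of d = -A^2 - A^-2: d^2 = A^4 + 2 + A^-4; d^3 = -A^6 - 3*A^2 - 3*A^-2 - A^-6; d^4 = A^8 + 4*A^4 + 6 + 4*A^-4 + A^-8; d^5 = -A^10 - 5*A^6 - 10*A^2 - 10*A^-2 - 5*A^-6 - A^-10; d^6 = A^12 + 6*A^8 + 15*A^4 + 20 + 15*A^-4 + 6*A^-8 + A^-12; d^7 = -A^14 - 7*A^10 - 21*A^6 - 35*A^2 - 35*A^-2 - 21*A^-6 - 7*A^-10 - A^-14.
  A^10 * (d^6) = A^22 + 6*A^18 + 15*A^14 + 20*A^10 + 15*A^6 + 6*A^2 + A^-2
  A^8 * (10*d^5) = -10*A^18 - 50*A^14 - 100*A^10 - 100*A^6 - 50*A^2 - 10*A^-2
  A^6 * (42*d^4 + 3*d^6) = 3*A^18 + 60*A^14 + 213*A^10 + 312*A^6 + 213*A^2 + 60*A^-2 + 3*A^-6
  A^4 * (95*d^3 + 24*d^5 + d^7) = -A^18 - 31*A^14 - 236*A^10 - 560*A^6 - 560*A^2 - 236*A^-2 - 31*A^-6 - A^-10
  A^2 * (124*d^2 + 76*d^4 + 10*d^6) = 10*A^14 + 136*A^10 + 578*A^6 + 904*A^2 + 578*A^-2 + 136*A^-6 + 10*A^-10
  A^0 * (90*d + 126*d^3 + 35*d^5 + d^7) = -A^14 - 42*A^10 - 322*A^6 - 853*A^2 - 853*A^-2 - 322*A^-6 - 42*A^-10 - A^-14
  A^-2 * (28 + 116*d^2 + 61*d^4 + 5*d^6) = 5*A^10 + 91*A^6 + 435*A^2 + 726*A^-2 + 435*A^-6 + 91*A^-10 + 5*A^-14
  A^-4 * (50*d + 60*d^3 + 10*d^5) = -10*A^6 - 110*A^2 - 330*A^-2 - 330*A^-6 - 110*A^-10 - 10*A^-14
  A^-6 * (5 + 29*d^2 + 11*d^4) = 11*A^2 + 73*A^-2 + 129*A^-6 + 73*A^-10 + 11*A^-14
  A^-8 * (4*d + 6*d^3) = -6*A^-2 - 22*A^-6 - 22*A^-10 - 6*A^-14
  A^-10 * (d^2) = A^-6 + 2*A^-10 + A^-14
Summing the groups: <K> = A^22 - 2*A^18 + 3*A^14 - 4*A^10 + 4*A^6 - 4*A^2 + 3*A^-2 - A^-6 + A^-10
Normalise by the writhe: (-A^3)^(-w) = (-A^3)^(2) = A^6, so f(A) = A^6 * <K> = A^28 - 2*A^24 + 3*A^20 - 4*A^16 + 4*A^12 - 4*A^8 + 3*A^4 - 1 + A^-4.
Substitute A = t^(-1/4), i.e. A^e → t^(-e/4): V(t) = t - 1 + 3*t^-1 - 4*t^-2 + 4*t^-3 - 4*t^-4 + 3*t^-5 - 2*t^-6 + t^-7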